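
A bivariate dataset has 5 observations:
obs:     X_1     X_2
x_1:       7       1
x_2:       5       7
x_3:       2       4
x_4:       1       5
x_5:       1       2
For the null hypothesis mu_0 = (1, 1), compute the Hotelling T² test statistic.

Step 1 — sample mean vector:
  mean(X_1) = (7 + 5 + 2 + 1 + 1) / 5 = 16/5 = 3.2
  mean(X_2) = (1 + 7 + 4 + 5 + 2) / 5 = 19/5 = 3.8
  x̄ = (3.2, 3.8),  deviation x̄ - mu_0 = (3.2, 3.8) - (1, 1) = (2.2, 2.8).

Step 2 — sample covariance matrix, S[i,j] = (1/(n-1)) · Σ_k (x_{k,i} - mean_i) · (x_{k,j} - mean_j), divisor n-1 = 4:
  S[X_1,X_1] = ((3.8)·(3.8) + (1.8)·(1.8) + (-1.2)·(-1.2) + (-2.2)·(-2.2) + (-2.2)·(-2.2)) / 4 = 28.8/4 = 7.2
  S[X_1,X_2] = ((3.8)·(-2.8) + (1.8)·(3.2) + (-1.2)·(0.2) + (-2.2)·(1.2) + (-2.2)·(-1.8)) / 4 = -3.8/4 = -0.95
  S[X_2,X_2] = ((-2.8)·(-2.8) + (3.2)·(3.2) + (0.2)·(0.2) + (1.2)·(1.2) + (-1.8)·(-1.8)) / 4 = 22.8/4 = 5.7
  S = [[7.2, -0.95],
 [-0.95, 5.7]].

Step 3 — invert S. det(S) = 7.2·5.7 - (-0.95)² = 40.1375.
  S^{-1} = (1/det) · [[d, -b], [-b, a]] = [[0.142, 0.0237],
 [0.0237, 0.1794]].

Step 4 — quadratic form (x̄ - mu_0)^T · S^{-1} · (x̄ - mu_0):
  S^{-1} · (x̄ - mu_0) = (0.3787, 0.5543),
  (x̄ - mu_0)^T · [...] = (2.2)·(0.3787) + (2.8)·(0.5543) = 2.3853.

Step 5 — scale by n: T² = 5 · 2.3853 = 11.9265.

T² ≈ 11.9265


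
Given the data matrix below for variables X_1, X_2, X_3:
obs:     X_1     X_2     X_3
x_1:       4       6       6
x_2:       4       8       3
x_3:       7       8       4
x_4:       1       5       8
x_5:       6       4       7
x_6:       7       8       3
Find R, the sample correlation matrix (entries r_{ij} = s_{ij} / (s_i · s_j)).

Step 1 — column means:
  mean(X_1) = (4 + 4 + 7 + 1 + 6 + 7) / 6 = 29/6 = 4.8333
  mean(X_2) = (6 + 8 + 8 + 5 + 4 + 8) / 6 = 39/6 = 6.5
  mean(X_3) = (6 + 3 + 4 + 8 + 7 + 3) / 6 = 31/6 = 5.1667

Step 2 — sample variances and covariances s[i,j] = (1/(n-1)) · Σ_k (x_{k,i} - mean_i) · (x_{k,j} - mean_j), with n-1 = 5:
  s[X_1,X_1] = ((-0.8333)·(-0.8333) + (-0.8333)·(-0.8333) + (2.1667)·(2.1667) + (-3.8333)·(-3.8333) + (1.1667)·(1.1667) + (2.1667)·(2.1667)) / 5 = 26.8333/5 = 5.3667
  s[X_1,X_2] = ((-0.8333)·(-0.5) + (-0.8333)·(1.5) + (2.1667)·(1.5) + (-3.8333)·(-1.5) + (1.1667)·(-2.5) + (2.1667)·(1.5)) / 5 = 8.5/5 = 1.7
  s[X_1,X_3] = ((-0.8333)·(0.8333) + (-0.8333)·(-2.1667) + (2.1667)·(-1.1667) + (-3.8333)·(2.8333) + (1.1667)·(1.8333) + (2.1667)·(-2.1667)) / 5 = -14.8333/5 = -2.9667
  s[X_2,X_2] = ((-0.5)·(-0.5) + (1.5)·(1.5) + (1.5)·(1.5) + (-1.5)·(-1.5) + (-2.5)·(-2.5) + (1.5)·(1.5)) / 5 = 15.5/5 = 3.1
  s[X_2,X_3] = ((-0.5)·(0.8333) + (1.5)·(-2.1667) + (1.5)·(-1.1667) + (-1.5)·(2.8333) + (-2.5)·(1.8333) + (1.5)·(-2.1667)) / 5 = -17.5/5 = -3.5
  s[X_3,X_3] = ((0.8333)·(0.8333) + (-2.1667)·(-2.1667) + (-1.1667)·(-1.1667) + (2.8333)·(2.8333) + (1.8333)·(1.8333) + (-2.1667)·(-2.1667)) / 5 = 22.8333/5 = 4.5667
  Sample standard deviations s_i = √(s[i,i]):
  s(X_1) = √(5.3667) = 2.3166
  s(X_2) = √(3.1) = 1.7607
  s(X_3) = √(4.5667) = 2.137

Step 3 — r_{ij} = s_{ij} / (s_i · s_j):
  r[X_1,X_1] = 1 (diagonal).
  r[X_1,X_2] = 1.7 / (2.3166 · 1.7607) = 1.7 / 4.0788 = 0.4168
  r[X_1,X_3] = -2.9667 / (2.3166 · 2.137) = -2.9667 / 4.9505 = -0.5993
  r[X_2,X_2] = 1 (diagonal).
  r[X_2,X_3] = -3.5 / (1.7607 · 2.137) = -3.5 / 3.7625 = -0.9302
  r[X_3,X_3] = 1 (diagonal).

R is symmetric with unit diagonal. Assembling:

R = [[1, 0.4168, -0.5993],
 [0.4168, 1, -0.9302],
 [-0.5993, -0.9302, 1]]


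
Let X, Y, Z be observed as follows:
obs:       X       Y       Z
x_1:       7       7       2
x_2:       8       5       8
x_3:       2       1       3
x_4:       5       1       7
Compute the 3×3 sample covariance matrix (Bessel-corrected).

Step 1 — column means:
  mean(X) = (7 + 8 + 2 + 5) / 4 = 22/4 = 5.5
  mean(Y) = (7 + 5 + 1 + 1) / 4 = 14/4 = 3.5
  mean(Z) = (2 + 8 + 3 + 7) / 4 = 20/4 = 5

Step 2 — sample covariance S[i,j] = (1/(n-1)) · Σ_k (x_{k,i} - mean_i) · (x_{k,j} - mean_j), with n-1 = 3.
  S[X,X] = ((1.5)·(1.5) + (2.5)·(2.5) + (-3.5)·(-3.5) + (-0.5)·(-0.5)) / 3 = 21/3 = 7
  S[X,Y] = ((1.5)·(3.5) + (2.5)·(1.5) + (-3.5)·(-2.5) + (-0.5)·(-2.5)) / 3 = 19/3 = 6.3333
  S[X,Z] = ((1.5)·(-3) + (2.5)·(3) + (-3.5)·(-2) + (-0.5)·(2)) / 3 = 9/3 = 3
  S[Y,Y] = ((3.5)·(3.5) + (1.5)·(1.5) + (-2.5)·(-2.5) + (-2.5)·(-2.5)) / 3 = 27/3 = 9
  S[Y,Z] = ((3.5)·(-3) + (1.5)·(3) + (-2.5)·(-2) + (-2.5)·(2)) / 3 = -6/3 = -2
  S[Z,Z] = ((-3)·(-3) + (3)·(3) + (-2)·(-2) + (2)·(2)) / 3 = 26/3 = 8.6667

S is symmetric (S[j,i] = S[i,j]). Assembling:

S = [[7, 6.3333, 3],
 [6.3333, 9, -2],
 [3, -2, 8.6667]]


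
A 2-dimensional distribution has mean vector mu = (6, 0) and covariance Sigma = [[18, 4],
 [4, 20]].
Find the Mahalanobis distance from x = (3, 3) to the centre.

Step 1 — centre the observation: (x - mu) = (-3, 3).

Step 2 — invert Sigma. det(Sigma) = 18·20 - (4)² = 344.
  Sigma^{-1} = (1/det) · [[d, -b], [-b, a]] = [[0.0581, -0.0116],
 [-0.0116, 0.0523]].

Step 3 — form the quadratic (x - mu)^T · Sigma^{-1} · (x - mu):
  Sigma^{-1} · (x - mu) = (-0.2093, 0.1919).
  (x - mu)^T · [Sigma^{-1} · (x - mu)] = (-3)·(-0.2093) + (3)·(0.1919) = 1.2035.

Step 4 — take square root: d = √(1.2035) ≈ 1.097.

d(x, mu) = √(1.2035) ≈ 1.097


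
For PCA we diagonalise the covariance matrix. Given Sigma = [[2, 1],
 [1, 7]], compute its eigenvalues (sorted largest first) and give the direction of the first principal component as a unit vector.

Step 1 — characteristic polynomial of 2×2 Sigma:
  det(Sigma - λI) = λ² - trace · λ + det = 0.
  trace = 2 + 7 = 9, det = 2·7 - (1)² = 13.
Step 2 — discriminant:
  Δ = trace² - 4·det = 81 - 52 = 29.
Step 3 — eigenvalues:
  λ = (trace ± √Δ)/2 = (9 ± 5.3852)/2,
  λ_1 = 7.1926,  λ_2 = 1.8074.

Step 4 — unit eigenvector for λ_1: solve (Sigma - λ_1 I)v = 0. First row:
  (2 - 7.1926)·v_x + (1)·v_y = 0, i.e. (-5.1926)·v_x + (1)·v_y = 0,
  so v ∝ (b, λ_1 - a) = (1, 5.1926) = u.
  ||u|| = √((1)² + (5.1926)²) = √(27.9629) ≈ 5.288,
  v_1 = u/||u|| ≈ (0.1891, 0.982) (||v_1|| = 1).

λ_1 = 7.1926,  λ_2 = 1.8074;  v_1 ≈ (0.1891, 0.982)


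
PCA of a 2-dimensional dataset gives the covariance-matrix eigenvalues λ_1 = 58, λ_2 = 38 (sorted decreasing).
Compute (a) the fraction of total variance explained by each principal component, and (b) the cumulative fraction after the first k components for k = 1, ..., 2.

Step 1 — total variance = trace(Sigma) = Σ λ_i = 58 + 38 = 96.

Step 2 — fraction explained by component i = λ_i / Σ λ:
  PC1: 58/96 = 0.6042
  PC2: 38/96 = 0.3958

Step 3 — cumulative fraction after k components = (λ_1 + ... + λ_k) / Σ λ:
  k = 1: 58/96 = 0.6042
  k = 2: (58 + 38)/96 = 96/96 = 1

Summary (fraction, with percent):

explained: PC1 0.6042 (60.42%), PC2 0.3958 (39.58%);  cumulative: 0.6042, 1


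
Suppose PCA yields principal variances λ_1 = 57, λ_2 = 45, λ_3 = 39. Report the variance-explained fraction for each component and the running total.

Step 1 — total variance = trace(Sigma) = Σ λ_i = 57 + 45 + 39 = 141.

Step 2 — fraction explained by component i = λ_i / Σ λ:
  PC1: 57/141 = 0.4043
  PC2: 45/141 = 0.3191
  PC3: 39/141 = 0.2766

Step 3 — cumulative fraction after k components = (λ_1 + ... + λ_k) / Σ λ:
  k = 1: 57/141 = 0.4043
  k = 2: (57 + 45)/141 = 102/141 = 0.7234
  k = 3: (57 + 45 + 39)/141 = 141/141 = 1

Summary (fraction, with percent):

explained: PC1 0.4043 (40.43%), PC2 0.3191 (31.91%), PC3 0.2766 (27.66%);  cumulative: 0.4043, 0.7234, 1


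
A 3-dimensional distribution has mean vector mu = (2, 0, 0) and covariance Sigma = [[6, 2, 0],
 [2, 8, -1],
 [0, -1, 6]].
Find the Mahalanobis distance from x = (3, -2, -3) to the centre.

Step 1 — centre the observation: (x - mu) = (1, -2, -3).

Step 2 — invert Sigma (cofactor / det for 3×3, or solve directly):
  Sigma^{-1} = [[0.1822, -0.0465, -0.0078],
 [-0.0465, 0.1395, 0.0233],
 [-0.0078, 0.0233, 0.1705]].

Step 3 — form the quadratic (x - mu)^T · Sigma^{-1} · (x - mu):
  Sigma^{-1} · (x - mu) = (0.2984, -0.3953, -0.5659).
  (x - mu)^T · [Sigma^{-1} · (x - mu)] = (1)·(0.2984) + (-2)·(-0.3953) + (-3)·(-0.5659) = 2.7868.

Step 4 — take square root: d = √(2.7868) ≈ 1.6694.

d(x, mu) = √(2.7868) ≈ 1.6694


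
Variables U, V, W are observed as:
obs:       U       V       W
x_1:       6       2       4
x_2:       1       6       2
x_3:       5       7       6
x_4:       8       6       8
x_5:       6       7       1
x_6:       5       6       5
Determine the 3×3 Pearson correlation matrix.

Step 1 — column means:
  mean(U) = (6 + 1 + 5 + 8 + 6 + 5) / 6 = 31/6 = 5.1667
  mean(V) = (2 + 6 + 7 + 6 + 7 + 6) / 6 = 34/6 = 5.6667
  mean(W) = (4 + 2 + 6 + 8 + 1 + 5) / 6 = 26/6 = 4.3333

Step 2 — sample variances and covariances s[i,j] = (1/(n-1)) · Σ_k (x_{k,i} - mean_i) · (x_{k,j} - mean_j), with n-1 = 5:
  s[U,U] = ((0.8333)·(0.8333) + (-4.1667)·(-4.1667) + (-0.1667)·(-0.1667) + (2.8333)·(2.8333) + (0.8333)·(0.8333) + (-0.1667)·(-0.1667)) / 5 = 26.8333/5 = 5.3667
  s[U,V] = ((0.8333)·(-3.6667) + (-4.1667)·(0.3333) + (-0.1667)·(1.3333) + (2.8333)·(0.3333) + (0.8333)·(1.3333) + (-0.1667)·(0.3333)) / 5 = -2.6667/5 = -0.5333
  s[U,W] = ((0.8333)·(-0.3333) + (-4.1667)·(-2.3333) + (-0.1667)·(1.6667) + (2.8333)·(3.6667) + (0.8333)·(-3.3333) + (-0.1667)·(0.6667)) / 5 = 16.6667/5 = 3.3333
  s[V,V] = ((-3.6667)·(-3.6667) + (0.3333)·(0.3333) + (1.3333)·(1.3333) + (0.3333)·(0.3333) + (1.3333)·(1.3333) + (0.3333)·(0.3333)) / 5 = 17.3333/5 = 3.4667
  s[V,W] = ((-3.6667)·(-0.3333) + (0.3333)·(-2.3333) + (1.3333)·(1.6667) + (0.3333)·(3.6667) + (1.3333)·(-3.3333) + (0.3333)·(0.6667)) / 5 = -0.3333/5 = -0.0667
  s[W,W] = ((-0.3333)·(-0.3333) + (-2.3333)·(-2.3333) + (1.6667)·(1.6667) + (3.6667)·(3.6667) + (-3.3333)·(-3.3333) + (0.6667)·(0.6667)) / 5 = 33.3333/5 = 6.6667
  Sample standard deviations s_i = √(s[i,i]):
  s(U) = √(5.3667) = 2.3166
  s(V) = √(3.4667) = 1.8619
  s(W) = √(6.6667) = 2.582

Step 3 — r_{ij} = s_{ij} / (s_i · s_j):
  r[U,U] = 1 (diagonal).
  r[U,V] = -0.5333 / (2.3166 · 1.8619) = -0.5333 / 4.3133 = -0.1236
  r[U,W] = 3.3333 / (2.3166 · 2.582) = 3.3333 / 5.9815 = 0.5573
  r[V,V] = 1 (diagonal).
  r[V,W] = -0.0667 / (1.8619 · 2.582) = -0.0667 / 4.8074 = -0.0139
  r[W,W] = 1 (diagonal).

R is symmetric with unit diagonal. Assembling:

R = [[1, -0.1236, 0.5573],
 [-0.1236, 1, -0.0139],
 [0.5573, -0.0139, 1]]


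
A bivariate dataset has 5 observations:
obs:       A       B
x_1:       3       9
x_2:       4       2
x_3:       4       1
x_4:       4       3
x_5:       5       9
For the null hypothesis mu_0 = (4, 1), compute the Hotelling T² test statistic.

Step 1 — sample mean vector:
  mean(A) = (3 + 4 + 4 + 4 + 5) / 5 = 20/5 = 4
  mean(B) = (9 + 2 + 1 + 3 + 9) / 5 = 24/5 = 4.8
  x̄ = (4, 4.8),  deviation x̄ - mu_0 = (4, 4.8) - (4, 1) = (0, 3.8).

Step 2 — sample covariance matrix, S[i,j] = (1/(n-1)) · Σ_k (x_{k,i} - mean_i) · (x_{k,j} - mean_j), divisor n-1 = 4:
  S[A,A] = ((-1)·(-1) + (0)·(0) + (0)·(0) + (0)·(0) + (1)·(1)) / 4 = 2/4 = 0.5
  S[A,B] = ((-1)·(4.2) + (0)·(-2.8) + (0)·(-3.8) + (0)·(-1.8) + (1)·(4.2)) / 4 = 0/4 = 0
  S[B,B] = ((4.2)·(4.2) + (-2.8)·(-2.8) + (-3.8)·(-3.8) + (-1.8)·(-1.8) + (4.2)·(4.2)) / 4 = 60.8/4 = 15.2
  S = [[0.5, 0],
 [0, 15.2]].

Step 3 — invert S. det(S) = 0.5·15.2 - (0)² = 7.6.
  S^{-1} = (1/det) · [[d, -b], [-b, a]] = [[2, 0],
 [0, 0.0658]].

Step 4 — quadratic form (x̄ - mu_0)^T · S^{-1} · (x̄ - mu_0):
  S^{-1} · (x̄ - mu_0) = (0, 0.25),
  (x̄ - mu_0)^T · [...] = (0)·(0) + (3.8)·(0.25) = 0.95.

Step 5 — scale by n: T² = 5 · 0.95 = 4.75.

T² ≈ 4.75


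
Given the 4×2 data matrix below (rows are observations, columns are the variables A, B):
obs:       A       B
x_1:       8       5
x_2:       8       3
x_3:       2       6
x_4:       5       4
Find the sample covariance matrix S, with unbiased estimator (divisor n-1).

Step 1 — column means:
  mean(A) = (8 + 8 + 2 + 5) / 4 = 23/4 = 5.75
  mean(B) = (5 + 3 + 6 + 4) / 4 = 18/4 = 4.5

Step 2 — sample covariance S[i,j] = (1/(n-1)) · Σ_k (x_{k,i} - mean_i) · (x_{k,j} - mean_j), with n-1 = 3.
  S[A,A] = ((2.25)·(2.25) + (2.25)·(2.25) + (-3.75)·(-3.75) + (-0.75)·(-0.75)) / 3 = 24.75/3 = 8.25
  S[A,B] = ((2.25)·(0.5) + (2.25)·(-1.5) + (-3.75)·(1.5) + (-0.75)·(-0.5)) / 3 = -7.5/3 = -2.5
  S[B,B] = ((0.5)·(0.5) + (-1.5)·(-1.5) + (1.5)·(1.5) + (-0.5)·(-0.5)) / 3 = 5/3 = 1.6667

S is symmetric (S[j,i] = S[i,j]). Assembling:

S = [[8.25, -2.5],
 [-2.5, 1.6667]]


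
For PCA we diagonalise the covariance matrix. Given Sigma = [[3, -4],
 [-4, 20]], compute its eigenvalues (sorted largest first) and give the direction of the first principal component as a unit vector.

Step 1 — characteristic polynomial of 2×2 Sigma:
  det(Sigma - λI) = λ² - trace · λ + det = 0.
  trace = 3 + 20 = 23, det = 3·20 - (-4)² = 44.
Step 2 — discriminant:
  Δ = trace² - 4·det = 529 - 176 = 353.
Step 3 — eigenvalues:
  λ = (trace ± √Δ)/2 = (23 ± 18.7883)/2,
  λ_1 = 20.8941,  λ_2 = 2.1059.

Step 4 — unit eigenvector for λ_1: solve (Sigma - λ_1 I)v = 0. First row:
  (3 - 20.8941)·v_x + (-4)·v_y = 0, i.e. (-17.8941)·v_x + (-4)·v_y = 0,
  so v ∝ (b, λ_1 - a) = (-4, 17.8941); multiply by -1 so the first entry is positive: u = (4, -17.8941).
  ||u|| = √((4)² + (-17.8941)²) = √(336.2005) ≈ 18.3358,
  v_1 = u/||u|| ≈ (0.2182, -0.9759) (||v_1|| = 1).

λ_1 = 20.8941,  λ_2 = 2.1059;  v_1 ≈ (0.2182, -0.9759)


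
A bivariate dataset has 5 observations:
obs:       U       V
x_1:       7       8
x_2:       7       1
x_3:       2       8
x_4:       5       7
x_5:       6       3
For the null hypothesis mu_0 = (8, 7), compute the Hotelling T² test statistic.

Step 1 — sample mean vector:
  mean(U) = (7 + 7 + 2 + 5 + 6) / 5 = 27/5 = 5.4
  mean(V) = (8 + 1 + 8 + 7 + 3) / 5 = 27/5 = 5.4
  x̄ = (5.4, 5.4),  deviation x̄ - mu_0 = (5.4, 5.4) - (8, 7) = (-2.6, -1.6).

Step 2 — sample covariance matrix, S[i,j] = (1/(n-1)) · Σ_k (x_{k,i} - mean_i) · (x_{k,j} - mean_j), divisor n-1 = 4:
  S[U,U] = ((1.6)·(1.6) + (1.6)·(1.6) + (-3.4)·(-3.4) + (-0.4)·(-0.4) + (0.6)·(0.6)) / 4 = 17.2/4 = 4.3
  S[U,V] = ((1.6)·(2.6) + (1.6)·(-4.4) + (-3.4)·(2.6) + (-0.4)·(1.6) + (0.6)·(-2.4)) / 4 = -13.8/4 = -3.45
  S[V,V] = ((2.6)·(2.6) + (-4.4)·(-4.4) + (2.6)·(2.6) + (1.6)·(1.6) + (-2.4)·(-2.4)) / 4 = 41.2/4 = 10.3
  S = [[4.3, -3.45],
 [-3.45, 10.3]].

Step 3 — invert S. det(S) = 4.3·10.3 - (-3.45)² = 32.3875.
  S^{-1} = (1/det) · [[d, -b], [-b, a]] = [[0.318, 0.1065],
 [0.1065, 0.1328]].

Step 4 — quadratic form (x̄ - mu_0)^T · S^{-1} · (x̄ - mu_0):
  S^{-1} · (x̄ - mu_0) = (-0.9973, -0.4894),
  (x̄ - mu_0)^T · [...] = (-2.6)·(-0.9973) + (-1.6)·(-0.4894) = 3.376.

Step 5 — scale by n: T² = 5 · 3.376 = 16.88.

T² ≈ 16.88


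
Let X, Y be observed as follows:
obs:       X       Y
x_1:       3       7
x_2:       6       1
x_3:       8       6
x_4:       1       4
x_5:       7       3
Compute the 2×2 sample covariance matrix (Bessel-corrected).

Step 1 — column means:
  mean(X) = (3 + 6 + 8 + 1 + 7) / 5 = 25/5 = 5
  mean(Y) = (7 + 1 + 6 + 4 + 3) / 5 = 21/5 = 4.2

Step 2 — sample covariance S[i,j] = (1/(n-1)) · Σ_k (x_{k,i} - mean_i) · (x_{k,j} - mean_j), with n-1 = 4.
  S[X,X] = ((-2)·(-2) + (1)·(1) + (3)·(3) + (-4)·(-4) + (2)·(2)) / 4 = 34/4 = 8.5
  S[X,Y] = ((-2)·(2.8) + (1)·(-3.2) + (3)·(1.8) + (-4)·(-0.2) + (2)·(-1.2)) / 4 = -5/4 = -1.25
  S[Y,Y] = ((2.8)·(2.8) + (-3.2)·(-3.2) + (1.8)·(1.8) + (-0.2)·(-0.2) + (-1.2)·(-1.2)) / 4 = 22.8/4 = 5.7

S is symmetric (S[j,i] = S[i,j]). Assembling:

S = [[8.5, -1.25],
 [-1.25, 5.7]]


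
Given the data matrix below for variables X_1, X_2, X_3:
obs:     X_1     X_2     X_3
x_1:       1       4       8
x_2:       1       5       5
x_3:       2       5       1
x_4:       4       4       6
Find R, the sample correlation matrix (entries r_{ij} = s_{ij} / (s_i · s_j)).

Step 1 — column means:
  mean(X_1) = (1 + 1 + 2 + 4) / 4 = 8/4 = 2
  mean(X_2) = (4 + 5 + 5 + 4) / 4 = 18/4 = 4.5
  mean(X_3) = (8 + 5 + 1 + 6) / 4 = 20/4 = 5

Step 2 — sample variances and covariances s[i,j] = (1/(n-1)) · Σ_k (x_{k,i} - mean_i) · (x_{k,j} - mean_j), with n-1 = 3:
  s[X_1,X_1] = ((-1)·(-1) + (-1)·(-1) + (0)·(0) + (2)·(2)) / 3 = 6/3 = 2
  s[X_1,X_2] = ((-1)·(-0.5) + (-1)·(0.5) + (0)·(0.5) + (2)·(-0.5)) / 3 = -1/3 = -0.3333
  s[X_1,X_3] = ((-1)·(3) + (-1)·(0) + (0)·(-4) + (2)·(1)) / 3 = -1/3 = -0.3333
  s[X_2,X_2] = ((-0.5)·(-0.5) + (0.5)·(0.5) + (0.5)·(0.5) + (-0.5)·(-0.5)) / 3 = 1/3 = 0.3333
  s[X_2,X_3] = ((-0.5)·(3) + (0.5)·(0) + (0.5)·(-4) + (-0.5)·(1)) / 3 = -4/3 = -1.3333
  s[X_3,X_3] = ((3)·(3) + (0)·(0) + (-4)·(-4) + (1)·(1)) / 3 = 26/3 = 8.6667
  Sample standard deviations s_i = √(s[i,i]):
  s(X_1) = √(2) = 1.4142
  s(X_2) = √(0.3333) = 0.5774
  s(X_3) = √(8.6667) = 2.9439

Step 3 — r_{ij} = s_{ij} / (s_i · s_j):
  r[X_1,X_1] = 1 (diagonal).
  r[X_1,X_2] = -0.3333 / (1.4142 · 0.5774) = -0.3333 / 0.8165 = -0.4082
  r[X_1,X_3] = -0.3333 / (1.4142 · 2.9439) = -0.3333 / 4.1633 = -0.0801
  r[X_2,X_2] = 1 (diagonal).
  r[X_2,X_3] = -1.3333 / (0.5774 · 2.9439) = -1.3333 / 1.6997 = -0.7845
  r[X_3,X_3] = 1 (diagonal).

R is symmetric with unit diagonal. Assembling:

R = [[1, -0.4082, -0.0801],
 [-0.4082, 1, -0.7845],
 [-0.0801, -0.7845, 1]]


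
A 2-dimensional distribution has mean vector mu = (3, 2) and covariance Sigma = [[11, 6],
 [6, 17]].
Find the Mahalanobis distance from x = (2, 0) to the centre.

Step 1 — centre the observation: (x - mu) = (-1, -2).

Step 2 — invert Sigma. det(Sigma) = 11·17 - (6)² = 151.
  Sigma^{-1} = (1/det) · [[d, -b], [-b, a]] = [[0.1126, -0.0397],
 [-0.0397, 0.0728]].

Step 3 — form the quadratic (x - mu)^T · Sigma^{-1} · (x - mu):
  Sigma^{-1} · (x - mu) = (-0.0331, -0.106).
  (x - mu)^T · [Sigma^{-1} · (x - mu)] = (-1)·(-0.0331) + (-2)·(-0.106) = 0.245.

Step 4 — take square root: d = √(0.245) ≈ 0.495.

d(x, mu) = √(0.245) ≈ 0.495


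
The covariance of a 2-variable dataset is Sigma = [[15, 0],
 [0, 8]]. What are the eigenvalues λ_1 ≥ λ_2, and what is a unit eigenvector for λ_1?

Step 1 — characteristic polynomial of 2×2 Sigma:
  det(Sigma - λI) = λ² - trace · λ + det = 0.
  trace = 15 + 8 = 23, det = 15·8 - (0)² = 120.
Step 2 — discriminant:
  Δ = trace² - 4·det = 529 - 480 = 49.
Step 3 — eigenvalues:
  λ = (trace ± √Δ)/2 = (23 ± 7)/2,
  λ_1 = 15,  λ_2 = 8.

Step 4 — unit eigenvector for λ_1: Sigma is diagonal, so its eigenvectors are the coordinate axes. λ_1 = 15 is the diagonal entry on the first coordinate axis, hence
  v_1 = (1, 0) (||v_1|| = 1).

λ_1 = 15,  λ_2 = 8;  v_1 ≈ (1, 0)


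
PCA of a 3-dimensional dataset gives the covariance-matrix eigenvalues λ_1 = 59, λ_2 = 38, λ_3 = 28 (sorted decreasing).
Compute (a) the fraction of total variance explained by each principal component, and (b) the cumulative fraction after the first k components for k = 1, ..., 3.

Step 1 — total variance = trace(Sigma) = Σ λ_i = 59 + 38 + 28 = 125.

Step 2 — fraction explained by component i = λ_i / Σ λ:
  PC1: 59/125 = 0.472
  PC2: 38/125 = 0.304
  PC3: 28/125 = 0.224

Step 3 — cumulative fraction after k components = (λ_1 + ... + λ_k) / Σ λ:
  k = 1: 59/125 = 0.472
  k = 2: (59 + 38)/125 = 97/125 = 0.776
  k = 3: (59 + 38 + 28)/125 = 125/125 = 1

Summary (fraction, with percent):

explained: PC1 0.472 (47.2%), PC2 0.304 (30.4%), PC3 0.224 (22.4%);  cumulative: 0.472, 0.776, 1


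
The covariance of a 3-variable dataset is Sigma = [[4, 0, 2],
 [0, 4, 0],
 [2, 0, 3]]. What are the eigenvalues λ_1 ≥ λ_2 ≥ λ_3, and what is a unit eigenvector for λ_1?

Step 1 — characteristic polynomial p(λ) = det(λI - Sigma) = λ³ - tr·λ² + c_1·λ - det, where tr = trace, c_1 = sum of the principal 2×2 minors, det = det(Sigma):
  tr = 4 + 4 + 3 = 11,
  c_1 = (4·4 - (0)²) + (4·3 - (2)²) + (4·3 - (0)²) = 16 + 8 + 12 = 36,
  det = 4·(4·3 - (0)²) - (0)·((0)·3 - (0)·(2)) + (2)·((0)·(0) - 4·(2)) = 4·(12) - (0)·(0) + (2)·(-8) = 32.
  So p(λ) = λ³ - 11λ² + 36λ - 32.
Step 2 — look for an integer root (rational root theorem: any rational root is an integer divisor of 32). Testing λ = 4:
  p(4) = 64 - 176 + 144 - 32 = 0  ✓
  Dividing out (λ - 4): p(λ) = (λ - 4)(λ² - 7λ + 8).
Step 3 — remaining eigenvalues from the quadratic λ² - 7λ + 8 = 0:
  Δ = 7² - 4·8 = 49 - 32 = 17,  λ = (7 ± √17)/2 = (7 ± 4.1231)/2 ≈ 5.5616 or 1.4384.
  Sorted: λ_1 = 5.5616,  λ_2 = 4,  λ_3 = 1.4384  (check: sum = 11 = tr ✓).

Step 4 — unit eigenvector for λ_1 ≈ 5.5616: v spans the null space of (Sigma - λ_1 I), whose rows are
  r_1 = (-1.5616, 0, 2),  r_2 = (0, -1.5616, 0),  r_3 = (2, 0, -2.5616).
  v is orthogonal to every row, so take v ∝ r_1 × r_2 = ((0)·(0) - (2)·(-1.5616), (2)·(0) - (-1.5616)·(0), (-1.5616)·(-1.5616) - (0)·(0)) ≈ (3.1231, 0, 2.4384).
  Let u = (3.1231, 0, 2.4384).
  ||u|| = √((3.1231)² + (0)² + (2.4384)²) = √(15.6998) ≈ 3.9623,  v_1 = u/||u|| ≈ (0.7882, 0, 0.6154) (||v_1|| = 1).

λ_1 = 5.5616,  λ_2 = 4,  λ_3 = 1.4384;  v_1 ≈ (0.7882, 0, 0.6154)


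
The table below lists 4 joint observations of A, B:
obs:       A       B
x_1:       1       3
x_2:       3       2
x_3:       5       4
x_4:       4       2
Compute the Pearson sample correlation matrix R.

Step 1 — column means:
  mean(A) = (1 + 3 + 5 + 4) / 4 = 13/4 = 3.25
  mean(B) = (3 + 2 + 4 + 2) / 4 = 11/4 = 2.75

Step 2 — sample variances and covariances s[i,j] = (1/(n-1)) · Σ_k (x_{k,i} - mean_i) · (x_{k,j} - mean_j), with n-1 = 3:
  s[A,A] = ((-2.25)·(-2.25) + (-0.25)·(-0.25) + (1.75)·(1.75) + (0.75)·(0.75)) / 3 = 8.75/3 = 2.9167
  s[A,B] = ((-2.25)·(0.25) + (-0.25)·(-0.75) + (1.75)·(1.25) + (0.75)·(-0.75)) / 3 = 1.25/3 = 0.4167
  s[B,B] = ((0.25)·(0.25) + (-0.75)·(-0.75) + (1.25)·(1.25) + (-0.75)·(-0.75)) / 3 = 2.75/3 = 0.9167
  Sample standard deviations s_i = √(s[i,i]):
  s(A) = √(2.9167) = 1.7078
  s(B) = √(0.9167) = 0.9574

Step 3 — r_{ij} = s_{ij} / (s_i · s_j):
  r[A,A] = 1 (diagonal).
  r[A,B] = 0.4167 / (1.7078 · 0.9574) = 0.4167 / 1.6351 = 0.2548
  r[B,B] = 1 (diagonal).

R is symmetric with unit diagonal. Assembling:

R = [[1, 0.2548],
 [0.2548, 1]]


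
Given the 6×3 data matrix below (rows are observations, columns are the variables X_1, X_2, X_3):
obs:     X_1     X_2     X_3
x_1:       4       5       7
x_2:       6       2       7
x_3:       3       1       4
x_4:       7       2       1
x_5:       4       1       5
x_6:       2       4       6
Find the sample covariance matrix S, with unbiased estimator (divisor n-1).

Step 1 — column means:
  mean(X_1) = (4 + 6 + 3 + 7 + 4 + 2) / 6 = 26/6 = 4.3333
  mean(X_2) = (5 + 2 + 1 + 2 + 1 + 4) / 6 = 15/6 = 2.5
  mean(X_3) = (7 + 7 + 4 + 1 + 5 + 6) / 6 = 30/6 = 5

Step 2 — sample covariance S[i,j] = (1/(n-1)) · Σ_k (x_{k,i} - mean_i) · (x_{k,j} - mean_j), with n-1 = 5.
  S[X_1,X_1] = ((-0.3333)·(-0.3333) + (1.6667)·(1.6667) + (-1.3333)·(-1.3333) + (2.6667)·(2.6667) + (-0.3333)·(-0.3333) + (-2.3333)·(-2.3333)) / 5 = 17.3333/5 = 3.4667
  S[X_1,X_2] = ((-0.3333)·(2.5) + (1.6667)·(-0.5) + (-1.3333)·(-1.5) + (2.6667)·(-0.5) + (-0.3333)·(-1.5) + (-2.3333)·(1.5)) / 5 = -4/5 = -0.8
  S[X_1,X_3] = ((-0.3333)·(2) + (1.6667)·(2) + (-1.3333)·(-1) + (2.6667)·(-4) + (-0.3333)·(0) + (-2.3333)·(1)) / 5 = -9/5 = -1.8
  S[X_2,X_2] = ((2.5)·(2.5) + (-0.5)·(-0.5) + (-1.5)·(-1.5) + (-0.5)·(-0.5) + (-1.5)·(-1.5) + (1.5)·(1.5)) / 5 = 13.5/5 = 2.7
  S[X_2,X_3] = ((2.5)·(2) + (-0.5)·(2) + (-1.5)·(-1) + (-0.5)·(-4) + (-1.5)·(0) + (1.5)·(1)) / 5 = 9/5 = 1.8
  S[X_3,X_3] = ((2)·(2) + (2)·(2) + (-1)·(-1) + (-4)·(-4) + (0)·(0) + (1)·(1)) / 5 = 26/5 = 5.2

S is symmetric (S[j,i] = S[i,j]). Assembling:

S = [[3.4667, -0.8, -1.8],
 [-0.8, 2.7, 1.8],
 [-1.8, 1.8, 5.2]]


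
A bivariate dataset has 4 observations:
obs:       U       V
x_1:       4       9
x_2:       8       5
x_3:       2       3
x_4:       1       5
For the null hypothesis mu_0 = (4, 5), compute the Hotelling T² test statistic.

Step 1 — sample mean vector:
  mean(U) = (4 + 8 + 2 + 1) / 4 = 15/4 = 3.75
  mean(V) = (9 + 5 + 3 + 5) / 4 = 22/4 = 5.5
  x̄ = (3.75, 5.5),  deviation x̄ - mu_0 = (3.75, 5.5) - (4, 5) = (-0.25, 0.5).

Step 2 — sample covariance matrix, S[i,j] = (1/(n-1)) · Σ_k (x_{k,i} - mean_i) · (x_{k,j} - mean_j), divisor n-1 = 3:
  S[U,U] = ((0.25)·(0.25) + (4.25)·(4.25) + (-1.75)·(-1.75) + (-2.75)·(-2.75)) / 3 = 28.75/3 = 9.5833
  S[U,V] = ((0.25)·(3.5) + (4.25)·(-0.5) + (-1.75)·(-2.5) + (-2.75)·(-0.5)) / 3 = 4.5/3 = 1.5
  S[V,V] = ((3.5)·(3.5) + (-0.5)·(-0.5) + (-2.5)·(-2.5) + (-0.5)·(-0.5)) / 3 = 19/3 = 6.3333
  S = [[9.5833, 1.5],
 [1.5, 6.3333]].

Step 3 — invert S. det(S) = 9.5833·6.3333 - (1.5)² = 58.4444.
  S^{-1} = (1/det) · [[d, -b], [-b, a]] = [[0.1084, -0.0257],
 [-0.0257, 0.164]].

Step 4 — quadratic form (x̄ - mu_0)^T · S^{-1} · (x̄ - mu_0):
  S^{-1} · (x̄ - mu_0) = (-0.0399, 0.0884),
  (x̄ - mu_0)^T · [...] = (-0.25)·(-0.0399) + (0.5)·(0.0884) = 0.0542.

Step 5 — scale by n: T² = 4 · 0.0542 = 0.2167.

T² ≈ 0.2167


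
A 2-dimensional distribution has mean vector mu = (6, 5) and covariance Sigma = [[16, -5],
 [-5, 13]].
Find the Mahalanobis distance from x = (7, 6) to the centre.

Step 1 — centre the observation: (x - mu) = (1, 1).

Step 2 — invert Sigma. det(Sigma) = 16·13 - (-5)² = 183.
  Sigma^{-1} = (1/det) · [[d, -b], [-b, a]] = [[0.071, 0.0273],
 [0.0273, 0.0874]].

Step 3 — form the quadratic (x - mu)^T · Sigma^{-1} · (x - mu):
  Sigma^{-1} · (x - mu) = (0.0984, 0.1148).
  (x - mu)^T · [Sigma^{-1} · (x - mu)] = (1)·(0.0984) + (1)·(0.1148) = 0.2131.

Step 4 — take square root: d = √(0.2131) ≈ 0.4616.

d(x, mu) = √(0.2131) ≈ 0.4616


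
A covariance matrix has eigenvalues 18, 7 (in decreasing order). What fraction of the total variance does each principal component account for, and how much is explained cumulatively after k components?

Step 1 — total variance = trace(Sigma) = Σ λ_i = 18 + 7 = 25.

Step 2 — fraction explained by component i = λ_i / Σ λ:
  PC1: 18/25 = 0.72
  PC2: 7/25 = 0.28

Step 3 — cumulative fraction after k components = (λ_1 + ... + λ_k) / Σ λ:
  k = 1: 18/25 = 0.72
  k = 2: (18 + 7)/25 = 25/25 = 1

Summary (fraction, with percent):

explained: PC1 0.72 (72%), PC2 0.28 (28%);  cumulative: 0.72, 1


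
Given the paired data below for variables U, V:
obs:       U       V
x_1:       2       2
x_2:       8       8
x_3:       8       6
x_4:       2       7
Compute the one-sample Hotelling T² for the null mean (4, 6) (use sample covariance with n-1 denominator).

Step 1 — sample mean vector:
  mean(U) = (2 + 8 + 8 + 2) / 4 = 20/4 = 5
  mean(V) = (2 + 8 + 6 + 7) / 4 = 23/4 = 5.75
  x̄ = (5, 5.75),  deviation x̄ - mu_0 = (5, 5.75) - (4, 6) = (1, -0.25).

Step 2 — sample covariance matrix, S[i,j] = (1/(n-1)) · Σ_k (x_{k,i} - mean_i) · (x_{k,j} - mean_j), divisor n-1 = 3:
  S[U,U] = ((-3)·(-3) + (3)·(3) + (3)·(3) + (-3)·(-3)) / 3 = 36/3 = 12
  S[U,V] = ((-3)·(-3.75) + (3)·(2.25) + (3)·(0.25) + (-3)·(1.25)) / 3 = 15/3 = 5
  S[V,V] = ((-3.75)·(-3.75) + (2.25)·(2.25) + (0.25)·(0.25) + (1.25)·(1.25)) / 3 = 20.75/3 = 6.9167
  S = [[12, 5],
 [5, 6.9167]].

Step 3 — invert S. det(S) = 12·6.9167 - (5)² = 58.
  S^{-1} = (1/det) · [[d, -b], [-b, a]] = [[0.1193, -0.0862],
 [-0.0862, 0.2069]].

Step 4 — quadratic form (x̄ - mu_0)^T · S^{-1} · (x̄ - mu_0):
  S^{-1} · (x̄ - mu_0) = (0.1408, -0.1379),
  (x̄ - mu_0)^T · [...] = (1)·(0.1408) + (-0.25)·(-0.1379) = 0.1753.

Step 5 — scale by n: T² = 4 · 0.1753 = 0.7011.

T² ≈ 0.7011


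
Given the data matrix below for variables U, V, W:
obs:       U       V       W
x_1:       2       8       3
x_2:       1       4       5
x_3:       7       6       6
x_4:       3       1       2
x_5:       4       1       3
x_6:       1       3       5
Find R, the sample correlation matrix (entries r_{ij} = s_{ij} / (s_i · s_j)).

Step 1 — column means:
  mean(U) = (2 + 1 + 7 + 3 + 4 + 1) / 6 = 18/6 = 3
  mean(V) = (8 + 4 + 6 + 1 + 1 + 3) / 6 = 23/6 = 3.8333
  mean(W) = (3 + 5 + 6 + 2 + 3 + 5) / 6 = 24/6 = 4

Step 2 — sample variances and covariances s[i,j] = (1/(n-1)) · Σ_k (x_{k,i} - mean_i) · (x_{k,j} - mean_j), with n-1 = 5:
  s[U,U] = ((-1)·(-1) + (-2)·(-2) + (4)·(4) + (0)·(0) + (1)·(1) + (-2)·(-2)) / 5 = 26/5 = 5.2
  s[U,V] = ((-1)·(4.1667) + (-2)·(0.1667) + (4)·(2.1667) + (0)·(-2.8333) + (1)·(-2.8333) + (-2)·(-0.8333)) / 5 = 3/5 = 0.6
  s[U,W] = ((-1)·(-1) + (-2)·(1) + (4)·(2) + (0)·(-2) + (1)·(-1) + (-2)·(1)) / 5 = 4/5 = 0.8
  s[V,V] = ((4.1667)·(4.1667) + (0.1667)·(0.1667) + (2.1667)·(2.1667) + (-2.8333)·(-2.8333) + (-2.8333)·(-2.8333) + (-0.8333)·(-0.8333)) / 5 = 38.8333/5 = 7.7667
  s[V,W] = ((4.1667)·(-1) + (0.1667)·(1) + (2.1667)·(2) + (-2.8333)·(-2) + (-2.8333)·(-1) + (-0.8333)·(1)) / 5 = 8/5 = 1.6
  s[W,W] = ((-1)·(-1) + (1)·(1) + (2)·(2) + (-2)·(-2) + (-1)·(-1) + (1)·(1)) / 5 = 12/5 = 2.4
  Sample standard deviations s_i = √(s[i,i]):
  s(U) = √(5.2) = 2.2804
  s(V) = √(7.7667) = 2.7869
  s(W) = √(2.4) = 1.5492

Step 3 — r_{ij} = s_{ij} / (s_i · s_j):
  r[U,U] = 1 (diagonal).
  r[U,V] = 0.6 / (2.2804 · 2.7869) = 0.6 / 6.3551 = 0.0944
  r[U,W] = 0.8 / (2.2804 · 1.5492) = 0.8 / 3.5327 = 0.2265
  r[V,V] = 1 (diagonal).
  r[V,W] = 1.6 / (2.7869 · 1.5492) = 1.6 / 4.3174 = 0.3706
  r[W,W] = 1 (diagonal).

R is symmetric with unit diagonal. Assembling:

R = [[1, 0.0944, 0.2265],
 [0.0944, 1, 0.3706],
 [0.2265, 0.3706, 1]]


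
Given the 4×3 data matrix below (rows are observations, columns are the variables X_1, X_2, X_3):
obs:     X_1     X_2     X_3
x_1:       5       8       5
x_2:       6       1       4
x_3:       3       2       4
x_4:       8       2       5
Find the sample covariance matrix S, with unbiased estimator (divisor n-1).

Step 1 — column means:
  mean(X_1) = (5 + 6 + 3 + 8) / 4 = 22/4 = 5.5
  mean(X_2) = (8 + 1 + 2 + 2) / 4 = 13/4 = 3.25
  mean(X_3) = (5 + 4 + 4 + 5) / 4 = 18/4 = 4.5

Step 2 — sample covariance S[i,j] = (1/(n-1)) · Σ_k (x_{k,i} - mean_i) · (x_{k,j} - mean_j), with n-1 = 3.
  S[X_1,X_1] = ((-0.5)·(-0.5) + (0.5)·(0.5) + (-2.5)·(-2.5) + (2.5)·(2.5)) / 3 = 13/3 = 4.3333
  S[X_1,X_2] = ((-0.5)·(4.75) + (0.5)·(-2.25) + (-2.5)·(-1.25) + (2.5)·(-1.25)) / 3 = -3.5/3 = -1.1667
  S[X_1,X_3] = ((-0.5)·(0.5) + (0.5)·(-0.5) + (-2.5)·(-0.5) + (2.5)·(0.5)) / 3 = 2/3 = 0.6667
  S[X_2,X_2] = ((4.75)·(4.75) + (-2.25)·(-2.25) + (-1.25)·(-1.25) + (-1.25)·(-1.25)) / 3 = 30.75/3 = 10.25
  S[X_2,X_3] = ((4.75)·(0.5) + (-2.25)·(-0.5) + (-1.25)·(-0.5) + (-1.25)·(0.5)) / 3 = 3.5/3 = 1.1667
  S[X_3,X_3] = ((0.5)·(0.5) + (-0.5)·(-0.5) + (-0.5)·(-0.5) + (0.5)·(0.5)) / 3 = 1/3 = 0.3333

S is symmetric (S[j,i] = S[i,j]). Assembling:

S = [[4.3333, -1.1667, 0.6667],
 [-1.1667, 10.25, 1.1667],
 [0.6667, 1.1667, 0.3333]]


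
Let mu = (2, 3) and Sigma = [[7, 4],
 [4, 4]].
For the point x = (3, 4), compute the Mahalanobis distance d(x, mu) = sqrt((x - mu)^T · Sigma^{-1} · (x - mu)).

Step 1 — centre the observation: (x - mu) = (1, 1).

Step 2 — invert Sigma. det(Sigma) = 7·4 - (4)² = 12.
  Sigma^{-1} = (1/det) · [[d, -b], [-b, a]] = [[0.3333, -0.3333],
 [-0.3333, 0.5833]].

Step 3 — form the quadratic (x - mu)^T · Sigma^{-1} · (x - mu):
  Sigma^{-1} · (x - mu) = (0, 0.25).
  (x - mu)^T · [Sigma^{-1} · (x - mu)] = (1)·(0) + (1)·(0.25) = 0.25.

Step 4 — take square root: d = √(0.25) ≈ 0.5.

d(x, mu) = √(0.25) ≈ 0.5


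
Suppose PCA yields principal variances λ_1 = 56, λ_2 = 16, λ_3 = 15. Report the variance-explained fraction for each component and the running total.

Step 1 — total variance = trace(Sigma) = Σ λ_i = 56 + 16 + 15 = 87.

Step 2 — fraction explained by component i = λ_i / Σ λ:
  PC1: 56/87 = 0.6437
  PC2: 16/87 = 0.1839
  PC3: 15/87 = 0.1724

Step 3 — cumulative fraction after k components = (λ_1 + ... + λ_k) / Σ λ:
  k = 1: 56/87 = 0.6437
  k = 2: (56 + 16)/87 = 72/87 = 0.8276
  k = 3: (56 + 16 + 15)/87 = 87/87 = 1

Summary (fraction, with percent):

explained: PC1 0.6437 (64.37%), PC2 0.1839 (18.39%), PC3 0.1724 (17.24%);  cumulative: 0.6437, 0.8276, 1


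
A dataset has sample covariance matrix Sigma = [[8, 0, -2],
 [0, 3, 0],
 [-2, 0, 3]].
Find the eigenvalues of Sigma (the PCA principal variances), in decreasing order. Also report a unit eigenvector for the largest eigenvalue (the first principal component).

Step 1 — characteristic polynomial p(λ) = det(λI - Sigma) = λ³ - tr·λ² + c_1·λ - det, where tr = trace, c_1 = sum of the principal 2×2 minors, det = det(Sigma):
  tr = 8 + 3 + 3 = 14,
  c_1 = (8·3 - (0)²) + (8·3 - (-2)²) + (3·3 - (0)²) = 24 + 20 + 9 = 53,
  det = 8·(3·3 - (0)²) - (0)·((0)·3 - (0)·(-2)) + (-2)·((0)·(0) - 3·(-2)) = 8·(9) - (0)·(0) + (-2)·(6) = 60.
  So p(λ) = λ³ - 14λ² + 53λ - 60.
Step 2 — look for an integer root (rational root theorem: any rational root is an integer divisor of 60). Testing λ = 3:
  p(3) = 27 - 126 + 159 - 60 = 0  ✓
  Dividing out (λ - 3): p(λ) = (λ - 3)(λ² - 11λ + 20).
Step 3 — remaining eigenvalues from the quadratic λ² - 11λ + 20 = 0:
  Δ = 11² - 4·20 = 121 - 80 = 41,  λ = (11 ± √41)/2 = (11 ± 6.4031)/2 ≈ 8.7016 or 2.2984.
  Sorted: λ_1 = 8.7016,  λ_2 = 3,  λ_3 = 2.2984  (check: sum = 14 = tr ✓).

Step 4 — unit eigenvector for λ_1 ≈ 8.7016: v spans the null space of (Sigma - λ_1 I), whose rows are
  r_1 = (-0.7016, 0, -2),  r_2 = (0, -5.7016, 0),  r_3 = (-2, 0, -5.7016).
  v is orthogonal to every row, so take v ∝ r_1 × r_2 = ((0)·(0) - (-2)·(-5.7016), (-2)·(0) - (-0.7016)·(0), (-0.7016)·(-5.7016) - (0)·(0)) ≈ (-11.4031, 0, 4).
  Rescale (multiply by -1 so the first nonzero entry is positive): u = (11.4031, 0, -4).
  ||u|| = √((11.4031)² + (0)² + (-4)²) = √(146.0312) ≈ 12.0843,  v_1 = u/||u|| ≈ (0.9436, 0, -0.331) (||v_1|| = 1).

λ_1 = 8.7016,  λ_2 = 3,  λ_3 = 2.2984;  v_1 ≈ (0.9436, 0, -0.331)


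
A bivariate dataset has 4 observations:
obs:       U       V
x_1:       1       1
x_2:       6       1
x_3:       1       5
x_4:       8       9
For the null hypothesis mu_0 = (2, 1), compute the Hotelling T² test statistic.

Step 1 — sample mean vector:
  mean(U) = (1 + 6 + 1 + 8) / 4 = 16/4 = 4
  mean(V) = (1 + 1 + 5 + 9) / 4 = 16/4 = 4
  x̄ = (4, 4),  deviation x̄ - mu_0 = (4, 4) - (2, 1) = (2, 3).

Step 2 — sample covariance matrix, S[i,j] = (1/(n-1)) · Σ_k (x_{k,i} - mean_i) · (x_{k,j} - mean_j), divisor n-1 = 3:
  S[U,U] = ((-3)·(-3) + (2)·(2) + (-3)·(-3) + (4)·(4)) / 3 = 38/3 = 12.6667
  S[U,V] = ((-3)·(-3) + (2)·(-3) + (-3)·(1) + (4)·(5)) / 3 = 20/3 = 6.6667
  S[V,V] = ((-3)·(-3) + (-3)·(-3) + (1)·(1) + (5)·(5)) / 3 = 44/3 = 14.6667
  S = [[12.6667, 6.6667],
 [6.6667, 14.6667]].

Step 3 — invert S. det(S) = 12.6667·14.6667 - (6.6667)² = 141.3333.
  S^{-1} = (1/det) · [[d, -b], [-b, a]] = [[0.1038, -0.0472],
 [-0.0472, 0.0896]].

Step 4 — quadratic form (x̄ - mu_0)^T · S^{-1} · (x̄ - mu_0):
  S^{-1} · (x̄ - mu_0) = (0.066, 0.1745),
  (x̄ - mu_0)^T · [...] = (2)·(0.066) + (3)·(0.1745) = 0.6557.

Step 5 — scale by n: T² = 4 · 0.6557 = 2.6226.

T² ≈ 2.6226


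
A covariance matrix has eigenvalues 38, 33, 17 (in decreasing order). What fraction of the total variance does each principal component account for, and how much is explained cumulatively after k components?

Step 1 — total variance = trace(Sigma) = Σ λ_i = 38 + 33 + 17 = 88.

Step 2 — fraction explained by component i = λ_i / Σ λ:
  PC1: 38/88 = 0.4318
  PC2: 33/88 = 0.375
  PC3: 17/88 = 0.1932

Step 3 — cumulative fraction after k components = (λ_1 + ... + λ_k) / Σ λ:
  k = 1: 38/88 = 0.4318
  k = 2: (38 + 33)/88 = 71/88 = 0.8068
  k = 3: (38 + 33 + 17)/88 = 88/88 = 1

Summary (fraction, with percent):

explained: PC1 0.4318 (43.18%), PC2 0.375 (37.5%), PC3 0.1932 (19.32%);  cumulative: 0.4318, 0.8068, 1


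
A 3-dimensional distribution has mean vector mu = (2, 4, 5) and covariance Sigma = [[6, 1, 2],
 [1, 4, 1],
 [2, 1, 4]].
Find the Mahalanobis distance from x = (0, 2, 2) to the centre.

Step 1 — centre the observation: (x - mu) = (-2, -2, -3).

Step 2 — invert Sigma (cofactor / det for 3×3, or solve directly):
  Sigma^{-1} = [[0.2027, -0.027, -0.0946],
 [-0.027, 0.2703, -0.0541],
 [-0.0946, -0.0541, 0.3108]].

Step 3 — form the quadratic (x - mu)^T · Sigma^{-1} · (x - mu):
  Sigma^{-1} · (x - mu) = (-0.0676, -0.3243, -0.6351).
  (x - mu)^T · [Sigma^{-1} · (x - mu)] = (-2)·(-0.0676) + (-2)·(-0.3243) + (-3)·(-0.6351) = 2.6892.

Step 4 — take square root: d = √(2.6892) ≈ 1.6399.

d(x, mu) = √(2.6892) ≈ 1.6399


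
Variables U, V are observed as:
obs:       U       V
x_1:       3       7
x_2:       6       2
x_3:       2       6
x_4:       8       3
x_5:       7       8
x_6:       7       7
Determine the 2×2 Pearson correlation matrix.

Step 1 — column means:
  mean(U) = (3 + 6 + 2 + 8 + 7 + 7) / 6 = 33/6 = 5.5
  mean(V) = (7 + 2 + 6 + 3 + 8 + 7) / 6 = 33/6 = 5.5

Step 2 — sample variances and covariances s[i,j] = (1/(n-1)) · Σ_k (x_{k,i} - mean_i) · (x_{k,j} - mean_j), with n-1 = 5:
  s[U,U] = ((-2.5)·(-2.5) + (0.5)·(0.5) + (-3.5)·(-3.5) + (2.5)·(2.5) + (1.5)·(1.5) + (1.5)·(1.5)) / 5 = 29.5/5 = 5.9
  s[U,V] = ((-2.5)·(1.5) + (0.5)·(-3.5) + (-3.5)·(0.5) + (2.5)·(-2.5) + (1.5)·(2.5) + (1.5)·(1.5)) / 5 = -7.5/5 = -1.5
  s[V,V] = ((1.5)·(1.5) + (-3.5)·(-3.5) + (0.5)·(0.5) + (-2.5)·(-2.5) + (2.5)·(2.5) + (1.5)·(1.5)) / 5 = 29.5/5 = 5.9
  Sample standard deviations s_i = √(s[i,i]):
  s(U) = √(5.9) = 2.429
  s(V) = √(5.9) = 2.429

Step 3 — r_{ij} = s_{ij} / (s_i · s_j):
  r[U,U] = 1 (diagonal).
  r[U,V] = -1.5 / (2.429 · 2.429) = -1.5 / 5.9 = -0.2542
  r[V,V] = 1 (diagonal).

R is symmetric with unit diagonal. Assembling:

R = [[1, -0.2542],
 [-0.2542, 1]]


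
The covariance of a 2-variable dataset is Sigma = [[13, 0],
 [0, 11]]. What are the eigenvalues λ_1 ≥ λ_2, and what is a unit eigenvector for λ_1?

Step 1 — characteristic polynomial of 2×2 Sigma:
  det(Sigma - λI) = λ² - trace · λ + det = 0.
  trace = 13 + 11 = 24, det = 13·11 - (0)² = 143.
Step 2 — discriminant:
  Δ = trace² - 4·det = 576 - 572 = 4.
Step 3 — eigenvalues:
  λ = (trace ± √Δ)/2 = (24 ± 2)/2,
  λ_1 = 13,  λ_2 = 11.

Step 4 — unit eigenvector for λ_1: Sigma is diagonal, so its eigenvectors are the coordinate axes. λ_1 = 13 is the diagonal entry on the first coordinate axis, hence
  v_1 = (1, 0) (||v_1|| = 1).

λ_1 = 13,  λ_2 = 11;  v_1 ≈ (1, 0)


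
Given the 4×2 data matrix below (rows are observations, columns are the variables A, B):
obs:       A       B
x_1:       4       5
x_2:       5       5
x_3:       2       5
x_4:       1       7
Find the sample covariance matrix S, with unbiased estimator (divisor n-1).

Step 1 — column means:
  mean(A) = (4 + 5 + 2 + 1) / 4 = 12/4 = 3
  mean(B) = (5 + 5 + 5 + 7) / 4 = 22/4 = 5.5

Step 2 — sample covariance S[i,j] = (1/(n-1)) · Σ_k (x_{k,i} - mean_i) · (x_{k,j} - mean_j), with n-1 = 3.
  S[A,A] = ((1)·(1) + (2)·(2) + (-1)·(-1) + (-2)·(-2)) / 3 = 10/3 = 3.3333
  S[A,B] = ((1)·(-0.5) + (2)·(-0.5) + (-1)·(-0.5) + (-2)·(1.5)) / 3 = -4/3 = -1.3333
  S[B,B] = ((-0.5)·(-0.5) + (-0.5)·(-0.5) + (-0.5)·(-0.5) + (1.5)·(1.5)) / 3 = 3/3 = 1

S is symmetric (S[j,i] = S[i,j]). Assembling:

S = [[3.3333, -1.3333],
 [-1.3333, 1]]


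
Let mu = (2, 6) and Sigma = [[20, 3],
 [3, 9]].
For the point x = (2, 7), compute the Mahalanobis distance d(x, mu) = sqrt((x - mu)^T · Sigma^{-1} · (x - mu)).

Step 1 — centre the observation: (x - mu) = (0, 1).

Step 2 — invert Sigma. det(Sigma) = 20·9 - (3)² = 171.
  Sigma^{-1} = (1/det) · [[d, -b], [-b, a]] = [[0.0526, -0.0175],
 [-0.0175, 0.117]].

Step 3 — form the quadratic (x - mu)^T · Sigma^{-1} · (x - mu):
  Sigma^{-1} · (x - mu) = (-0.0175, 0.117).
  (x - mu)^T · [Sigma^{-1} · (x - mu)] = (0)·(-0.0175) + (1)·(0.117) = 0.117.

Step 4 — take square root: d = √(0.117) ≈ 0.342.

d(x, mu) = √(0.117) ≈ 0.342
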